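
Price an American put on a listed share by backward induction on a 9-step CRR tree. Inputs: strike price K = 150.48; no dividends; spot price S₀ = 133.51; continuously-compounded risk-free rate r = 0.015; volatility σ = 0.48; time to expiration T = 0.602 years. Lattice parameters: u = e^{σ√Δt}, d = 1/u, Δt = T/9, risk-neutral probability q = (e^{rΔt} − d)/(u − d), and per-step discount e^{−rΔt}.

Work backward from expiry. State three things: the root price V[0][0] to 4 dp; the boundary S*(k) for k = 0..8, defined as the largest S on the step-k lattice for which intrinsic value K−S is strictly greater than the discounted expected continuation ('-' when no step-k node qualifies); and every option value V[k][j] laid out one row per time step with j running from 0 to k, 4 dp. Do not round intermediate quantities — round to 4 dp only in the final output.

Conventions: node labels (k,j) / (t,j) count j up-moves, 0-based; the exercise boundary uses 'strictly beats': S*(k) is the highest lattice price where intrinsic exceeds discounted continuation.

Δt=0.06689, u=1.13218, d=0.88325, q=0.47304, disc=e^(-rΔt)=0.99900
k=9 terminal: V=max(K-S,0) → 106.7996 94.4894 78.7100 58.4835 32.5567 0.0000 0.0000 0.0000 0.0000 0.0000
k=8: j=0 S=49.4539 intr=101.0261 cont=100.8752 V=101.0261[EX]; j=1 S=63.3912 intr=87.0888 cont=86.9379 V=87.0888[EX]; j=2 S=81.2563 intr=69.2237 cont=69.0727 V=69.2237[EX]; j=3 S=104.1563 intr=46.3237 cont=46.1728 V=46.3237[EX]; j=4 S=133.5100 intr=16.9700 cont=17.1390 V=17.1390[hold]; j=5 S=171.1363 intr=0.0000 cont=0.0000 V=0.0000[hold]; j=6 S=219.3665 intr=0.0000 cont=0.0000 V=0.0000[hold]; j=7 S=281.1891 intr=0.0000 cont=0.0000 V=0.0000[hold]; j=8 S=360.4348 intr=0.0000 cont=0.0000 V=0.0000[hold]  S*(8)=104.1563
k=7: j=0 S=55.9906 intr=94.4894 cont=94.3385 V=94.4894[EX]; j=1 S=71.7700 intr=78.7100 cont=78.5591 V=78.7100[EX]; j=2 S=91.9965 intr=58.4835 cont=58.3326 V=58.4835[EX]; j=3 S=117.9233 intr=32.5567 cont=32.4856 V=32.5567[EX]; j=4 S=151.1569 intr=0.0000 cont=9.0225 V=9.0225[hold]; j=5 S=193.7564 intr=0.0000 cont=0.0000 V=0.0000[hold]; j=6 S=248.3616 intr=0.0000 cont=0.0000 V=0.0000[hold]; j=7 S=318.3557 intr=0.0000 cont=0.0000 V=0.0000[hold]  S*(7)=117.9233
k=6: j=0 S=63.3912 intr=87.0888 cont=86.9379 V=87.0888[EX]; j=1 S=81.2563 intr=69.2237 cont=69.0727 V=69.2237[EX]; j=2 S=104.1563 intr=46.3237 cont=46.1728 V=46.3237[EX]; j=3 S=133.5100 intr=16.9700 cont=21.4027 V=21.4027[hold]; j=4 S=171.1363 intr=0.0000 cont=4.7498 V=4.7498[hold]; j=5 S=219.3665 intr=0.0000 cont=0.0000 V=0.0000[hold]; j=6 S=281.1891 intr=0.0000 cont=0.0000 V=0.0000[hold]  S*(6)=104.1563
k=5: j=0 S=71.7700 intr=78.7100 cont=78.5591 V=78.7100[EX]; j=1 S=91.9965 intr=58.4835 cont=58.3326 V=58.4835[EX]; j=2 S=117.9233 intr=32.5567 cont=34.5005 V=34.5005[hold]; j=3 S=151.1569 intr=0.0000 cont=13.5117 V=13.5117[hold]; j=4 S=193.7564 intr=0.0000 cont=2.5004 V=2.5004[hold]; j=5 S=248.3616 intr=0.0000 cont=0.0000 V=0.0000[hold]  S*(5)=91.9965
k=4: j=0 S=81.2563 intr=69.2237 cont=69.0727 V=69.2237[EX]; j=1 S=104.1563 intr=46.3237 cont=47.0914 V=47.0914[hold]; j=2 S=133.5100 intr=16.9700 cont=24.5474 V=24.5474[hold]; j=3 S=171.1363 intr=0.0000 cont=8.2946 V=8.2946[hold]; j=4 S=219.3665 intr=0.0000 cont=1.3163 V=1.3163[hold]  S*(4)=81.2563
k=3: j=0 S=91.9965 intr=58.4835 cont=58.6953 V=58.6953[hold]; j=1 S=117.9233 intr=32.5567 cont=36.3907 V=36.3907[hold]; j=2 S=151.1569 intr=0.0000 cont=16.8423 V=16.8423[hold]; j=3 S=193.7564 intr=0.0000 cont=4.9886 V=4.9886[hold]  S*(3)=-
k=2: j=0 S=104.1563 intr=46.3237 cont=48.0961 V=48.0961[hold]; j=1 S=133.5100 intr=16.9700 cont=27.1164 V=27.1164[hold]; j=2 S=171.1363 intr=0.0000 cont=11.2238 V=11.2238[hold]  S*(2)=-
k=1: j=0 S=117.9233 intr=32.5567 cont=38.1336 V=38.1336[hold]; j=1 S=151.1569 intr=0.0000 cont=19.5789 V=19.5789[hold]  S*(1)=-
k=0: j=0 S=133.5100 intr=16.9700 cont=29.3271 V=29.3271[hold]  S*(0)=-

price = 29.3271
boundary = - - - - 81.2563 91.9965 104.1563 117.9233 104.1563
tree:
29.3271
38.1336 19.5789
48.0961 27.1164 11.2238
58.6953 36.3907 16.8423 4.9886
69.2237 47.0914 24.5474 8.2946 1.3163
78.7100 58.4835 34.5005 13.5117 2.5004 0.0000
87.0888 69.2237 46.3237 21.4027 4.7498 0.0000 0.0000
94.4894 78.7100 58.4835 32.5567 9.0225 0.0000 0.0000 0.0000
101.0261 87.0888 69.2237 46.3237 17.1390 0.0000 0.0000 0.0000 0.0000
106.7996 94.4894 78.7100 58.4835 32.5567 0.0000 0.0000 0.0000 0.0000 0.0000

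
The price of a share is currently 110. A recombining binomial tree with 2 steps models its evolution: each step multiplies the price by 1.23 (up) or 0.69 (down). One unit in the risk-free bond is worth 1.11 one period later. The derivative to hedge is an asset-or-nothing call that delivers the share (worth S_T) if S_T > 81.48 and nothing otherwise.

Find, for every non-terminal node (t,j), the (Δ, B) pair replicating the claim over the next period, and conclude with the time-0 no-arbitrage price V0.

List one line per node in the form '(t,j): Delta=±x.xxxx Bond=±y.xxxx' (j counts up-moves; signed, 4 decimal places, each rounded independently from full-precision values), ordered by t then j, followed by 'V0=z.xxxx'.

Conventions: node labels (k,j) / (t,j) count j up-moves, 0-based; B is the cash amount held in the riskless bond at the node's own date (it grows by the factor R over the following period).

(0,0): Delta=1.1765 Bond=-21.5151
(1,0): Delta=2.2778 Bond=-107.4680
(1,1): Delta=1.0000 Bond=0.0000
V0=107.9010

Risk-neutral probability p* = (R−d)/(u−d) = (1.11−0.69)/(1.23−0.69) = 0.7778.
Payoffs at expiry: V(2,0)=0.0000, V(2,1)=93.3570, V(2,2)=166.4190
  t=1,j=0: stock 75.9000 → up 93.3570 (V=93.3570), down 52.3710 (V=0.0000). Price 65.4153; hedge Δ=2.2778, bond B=-107.4680.
  t=1,j=1: stock 135.3000 → up 166.4190 (V=166.4190), down 93.3570 (V=93.3570). Price 135.3000; hedge Δ=1.0000, bond B=0.0000.
  t=0,j=0: stock 110.0000 → up 135.3000 (V=135.3000), down 75.9000 (V=65.4153). Price 107.9010; hedge Δ=1.1765, bond B=-21.5151.
Sanity check at the root: Δ(0,0)·S0 + B(0,0) reproduces V0 = 107.9010.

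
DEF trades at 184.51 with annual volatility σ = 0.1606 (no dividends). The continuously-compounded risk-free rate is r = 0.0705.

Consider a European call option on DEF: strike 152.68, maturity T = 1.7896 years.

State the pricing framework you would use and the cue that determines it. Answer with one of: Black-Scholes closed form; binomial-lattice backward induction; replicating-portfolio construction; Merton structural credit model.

framework: Black-Scholes closed form

Key observation: everything needed for the exact continuous-time valuation of the European call on DEF (strike 152.68) is given, and no feature rules the closed form out.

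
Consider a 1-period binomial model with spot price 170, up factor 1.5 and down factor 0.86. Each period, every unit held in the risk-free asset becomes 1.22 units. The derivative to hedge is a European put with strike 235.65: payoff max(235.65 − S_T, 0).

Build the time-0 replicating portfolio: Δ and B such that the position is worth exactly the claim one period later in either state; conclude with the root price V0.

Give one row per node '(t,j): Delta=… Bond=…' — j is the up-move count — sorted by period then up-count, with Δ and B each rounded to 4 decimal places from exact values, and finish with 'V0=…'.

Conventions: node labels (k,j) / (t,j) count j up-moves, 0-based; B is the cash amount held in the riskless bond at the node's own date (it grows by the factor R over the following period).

No-arbitrage ⇒ martingale measure with p* = (R−d)/(u−d) = 0.5625.
Payoffs at expiry: V(1,0)=89.4500, V(1,1)=0.0000
(0,0): S=170.0000. Δ = (V_up−V_dn)/(S_up−S_dn) = (0.0000−89.4500)/(255.0000−146.2000) = -0.8222. V = [p*·0.0000 + (1−p*)·89.4500]/1.22 = 32.0774. B = V − Δ·S = 171.8430.
Check: Δ(0,0)·S0 + B(0,0) = 32.0774 = V0.

(0,0): Delta=-0.8222 Bond=171.8430
V0=32.0774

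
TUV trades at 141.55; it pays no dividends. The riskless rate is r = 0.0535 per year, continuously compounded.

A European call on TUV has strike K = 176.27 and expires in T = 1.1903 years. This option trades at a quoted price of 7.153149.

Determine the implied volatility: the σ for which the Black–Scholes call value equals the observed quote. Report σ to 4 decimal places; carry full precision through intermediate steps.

At σ = 0.2466 the Black–Scholes value reproduces the quote:
σ√T = 0.2466·√1.1903 = 0.269043
d₁ = (ln(S/K) + (r+σ²/2)T) / (σ√T) = (ln(141.55/176.27) + (0.0535+0.2466²/2)·1.1903) / 0.269043 = (-0.219364 + 0.099873) / 0.269043 = -0.444133
d₂ = d₁ − σ√T = -0.444133 − 0.269043 = -0.713176
e^{−rT} = 0.938304
N(d₁) = 0.328473,  N(d₂) = 0.237868
V = S·N(d₁) − K·e^{−rT}·N(d₂) = 46.495367 − 39.342218 = 7.153149 (matching the quote); vega is positive throughout, so no other σ reproduces this price

sigma = 0.2466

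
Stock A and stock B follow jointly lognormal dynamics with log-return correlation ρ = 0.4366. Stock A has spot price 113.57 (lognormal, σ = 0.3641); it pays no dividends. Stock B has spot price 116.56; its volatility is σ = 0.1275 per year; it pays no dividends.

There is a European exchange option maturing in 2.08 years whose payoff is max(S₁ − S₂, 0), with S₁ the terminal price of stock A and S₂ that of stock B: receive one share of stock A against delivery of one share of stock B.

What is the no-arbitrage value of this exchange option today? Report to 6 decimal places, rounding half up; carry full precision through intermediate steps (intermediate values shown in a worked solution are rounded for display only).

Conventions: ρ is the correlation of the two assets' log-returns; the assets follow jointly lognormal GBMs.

σ_eff = √(σ₁² + σ₂² − 2ρσ₁σ₂) = √(0.3641² + 0.1275² − 2·0.4366·0.3641·0.1275) = 0.329073
d₁ = (ln(S₁/S₂) + (q₂ − q₁ + σ_eff²/2)T) / (σ_eff√T) = (ln(113.57/116.56) + (0.0 − 0.0 + 0.054144)·2.08) / 0.474595 = 0.182542
d₂ = d₁ − σ_eff√T = 0.182542 − 0.474595 = -0.292053
N(d₁) = 0.572421,  N(d₂) = 0.385123
V = S₁·e^{−q₁T}·N(d₁) − S₂·e^{−q₂T}·N(d₂) = 65.009882 − 44.889932 = 20.119950
Key observation: r never enters — measured in units of stock B, the claim is a call on S₁/S₂ struck at 1, so only the dividend yields and σ_eff matter.

exchange price = 20.119950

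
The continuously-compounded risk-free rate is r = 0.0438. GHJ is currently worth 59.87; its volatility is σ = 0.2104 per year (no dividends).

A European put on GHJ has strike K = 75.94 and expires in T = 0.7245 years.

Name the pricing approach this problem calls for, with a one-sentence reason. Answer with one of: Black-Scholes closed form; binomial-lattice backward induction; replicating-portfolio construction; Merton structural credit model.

framework: Black-Scholes closed form

Key observation: with GHJ following a GBM at constant σ and r, the European put struck at 75.94 prices in closed form — nothing here needs a stepwise model or a balance sheet.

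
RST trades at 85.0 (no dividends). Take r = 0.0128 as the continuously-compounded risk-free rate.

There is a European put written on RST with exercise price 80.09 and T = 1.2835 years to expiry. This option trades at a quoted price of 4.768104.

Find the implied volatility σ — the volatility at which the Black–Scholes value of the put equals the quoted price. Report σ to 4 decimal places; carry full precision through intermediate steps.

At σ = 0.2023 the Black–Scholes value reproduces the quote:
σ√T = 0.2023·√1.2835 = 0.229189
d₁ = (ln(S/K) + (r+σ²/2)T) / (σ√T) = (ln(85.0/80.09) + (0.0128+0.2023²/2)·1.2835) / 0.229189 = (0.059500 + 0.042693) / 0.229189 = 0.445889
d₂ = d₁ − σ√T = 0.445889 − 0.229189 = 0.216700
e^{−rT} = 0.983705
N(−d₁) = 0.327839,  N(−d₂) = 0.414221
V = K·e^{−rT}·N(−d₂) − S·N(−d₁) = 32.634395 − 27.866292 = 4.768104 (the quoted price), and the Black–Scholes price is strictly increasing in σ, so σ is unique

sigma = 0.2023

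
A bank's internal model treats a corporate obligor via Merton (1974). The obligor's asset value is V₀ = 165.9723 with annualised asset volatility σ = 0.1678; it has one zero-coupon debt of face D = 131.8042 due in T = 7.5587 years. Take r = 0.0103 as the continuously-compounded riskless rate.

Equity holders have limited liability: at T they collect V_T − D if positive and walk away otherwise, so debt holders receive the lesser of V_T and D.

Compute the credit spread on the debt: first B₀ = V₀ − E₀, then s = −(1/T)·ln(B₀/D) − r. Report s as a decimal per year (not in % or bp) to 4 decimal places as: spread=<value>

Equity is a call on the firm's assets struck at D = 131.8042:
d₁ = [ln(V₀/D) + (r + σ²/2)T] / (σ√T)
   = [ln(165.9723/131.8042) + (0.0103 + 0.5·0.1678²)·7.5587] / (0.1678·√7.5587)
   = [0.230503 + 0.184269] / 0.461334 = 0.899072
d₂ = d₁ − σ√T = 0.899072 − 0.461334 = 0.437738
N(d₁) = 0.815693,  N(d₂) = 0.669212,  e^(−rT) = 0.925099
E₀ = V₀·N(d₁) − D·e^(−rT)·N(d₂)
   = 165.9723·0.815693 − 131.8042·0.925099·0.669212 = 53.784127
B₀ = V₀ − E₀ = 165.9723 − 53.784127 = 112.188173
spread = −(1/T)·ln(B₀/D) − r = −(1/7.5587)·ln(112.188173/131.8042) − 0.0103 = 0.01101847

spread=0.0110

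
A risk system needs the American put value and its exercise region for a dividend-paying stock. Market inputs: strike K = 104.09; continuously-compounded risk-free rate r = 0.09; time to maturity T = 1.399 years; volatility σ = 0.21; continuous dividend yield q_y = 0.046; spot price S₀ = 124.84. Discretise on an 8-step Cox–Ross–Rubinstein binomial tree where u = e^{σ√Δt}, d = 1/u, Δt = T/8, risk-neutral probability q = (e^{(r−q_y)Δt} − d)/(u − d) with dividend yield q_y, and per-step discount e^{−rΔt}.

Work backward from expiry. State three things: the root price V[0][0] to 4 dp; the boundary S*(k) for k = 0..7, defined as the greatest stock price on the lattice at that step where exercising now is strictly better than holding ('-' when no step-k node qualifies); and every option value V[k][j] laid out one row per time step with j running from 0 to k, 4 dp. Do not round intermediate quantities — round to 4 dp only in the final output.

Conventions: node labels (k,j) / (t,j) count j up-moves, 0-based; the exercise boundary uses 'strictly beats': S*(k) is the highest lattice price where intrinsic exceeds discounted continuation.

price = 2.2613
boundary = - - - - 87.8615 80.4747 87.8615 95.9262
tree:
2.2613
3.8684 0.8583
6.4538 1.6183 0.1883
10.4373 3.0020 0.4002 0.0000
16.2285 5.4510 0.8506 0.0000 0.0000
23.6153 9.6103 1.8076 0.0000 0.0000 0.0000
30.3810 16.2285 3.8415 0.0000 0.0000 0.0000 0.0000
36.5779 23.6153 8.1638 0.0000 0.0000 0.0000 0.0000 0.0000
42.2538 30.3810 16.2285 0.0000 0.0000 0.0000 0.0000 0.0000 0.0000

Δt=0.17488, u=1.09179, d=0.91593, q=0.52198, disc=e^(-rΔt)=0.98438
k=8 terminal: V=max(K-S,0) → 42.2538 30.3810 16.2285 0.0000 0.0000 0.0000 0.0000 0.0000 0.0000
k=7: j=0 S=67.5121 intr=36.5779 cont=35.4933 V=36.5779[EX]; j=1 S=80.4747 intr=23.6153 cont=22.6346 V=23.6153[EX]; j=2 S=95.9262 intr=8.1638 cont=7.6364 V=8.1638[EX]; j=3 S=114.3444 intr=0.0000 cont=0.0000 V=0.0000[hold]; j=4 S=136.2990 intr=0.0000 cont=0.0000 V=0.0000[hold]; j=5 S=162.4689 intr=0.0000 cont=0.0000 V=0.0000[hold]; j=6 S=193.6636 intr=0.0000 cont=0.0000 V=0.0000[hold]; j=7 S=230.8477 intr=0.0000 cont=0.0000 V=0.0000[hold]  S*(7)=95.9262
k=6: j=0 S=73.7090 intr=30.3810 cont=29.3461 V=30.3810[EX]; j=1 S=87.8615 intr=16.2285 cont=15.3071 V=16.2285[EX]; j=2 S=104.7312 intr=0.0000 cont=3.8415 V=3.8415[hold]; j=3 S=124.8400 intr=0.0000 cont=0.0000 V=0.0000[hold]; j=4 S=148.8098 intr=0.0000 cont=0.0000 V=0.0000[hold]; j=5 S=177.3818 intr=0.0000 cont=0.0000 V=0.0000[hold]; j=6 S=211.4398 intr=0.0000 cont=0.0000 V=0.0000[hold]  S*(6)=87.8615
k=5: j=0 S=80.4747 intr=23.6153 cont=22.6346 V=23.6153[EX]; j=1 S=95.9262 intr=8.1638 cont=9.6103 V=9.6103[hold]; j=2 S=114.3444 intr=0.0000 cont=1.8076 V=1.8076[hold]; j=3 S=136.2990 intr=0.0000 cont=0.0000 V=0.0000[hold]; j=4 S=162.4689 intr=0.0000 cont=0.0000 V=0.0000[hold]; j=5 S=193.6636 intr=0.0000 cont=0.0000 V=0.0000[hold]  S*(5)=80.4747
k=4: j=0 S=87.8615 intr=16.2285 cont=16.0503 V=16.2285[EX]; j=1 S=104.7312 intr=0.0000 cont=5.4510 V=5.4510[hold]; j=2 S=124.8400 intr=0.0000 cont=0.8506 V=0.8506[hold]; j=3 S=148.8098 intr=0.0000 cont=0.0000 V=0.0000[hold]; j=4 S=177.3818 intr=0.0000 cont=0.0000 V=0.0000[hold]  S*(4)=87.8615
k=3: j=0 S=95.9262 intr=8.1638 cont=10.4373 V=10.4373[hold]; j=1 S=114.3444 intr=0.0000 cont=3.0020 V=3.0020[hold]; j=2 S=136.2990 intr=0.0000 cont=0.4002 V=0.4002[hold]; j=3 S=162.4689 intr=0.0000 cont=0.0000 V=0.0000[hold]  S*(3)=-
k=2: j=0 S=104.7312 intr=0.0000 cont=6.4538 V=6.4538[hold]; j=1 S=124.8400 intr=0.0000 cont=1.6183 V=1.6183[hold]; j=2 S=148.8098 intr=0.0000 cont=0.1883 V=0.1883[hold]  S*(2)=-
k=1: j=0 S=114.3444 intr=0.0000 cont=3.8684 V=3.8684[hold]; j=1 S=136.2990 intr=0.0000 cont=0.8583 V=0.8583[hold]  S*(1)=-
k=0: j=0 S=124.8400 intr=0.0000 cont=2.2613 V=2.2613[hold]  S*(0)=-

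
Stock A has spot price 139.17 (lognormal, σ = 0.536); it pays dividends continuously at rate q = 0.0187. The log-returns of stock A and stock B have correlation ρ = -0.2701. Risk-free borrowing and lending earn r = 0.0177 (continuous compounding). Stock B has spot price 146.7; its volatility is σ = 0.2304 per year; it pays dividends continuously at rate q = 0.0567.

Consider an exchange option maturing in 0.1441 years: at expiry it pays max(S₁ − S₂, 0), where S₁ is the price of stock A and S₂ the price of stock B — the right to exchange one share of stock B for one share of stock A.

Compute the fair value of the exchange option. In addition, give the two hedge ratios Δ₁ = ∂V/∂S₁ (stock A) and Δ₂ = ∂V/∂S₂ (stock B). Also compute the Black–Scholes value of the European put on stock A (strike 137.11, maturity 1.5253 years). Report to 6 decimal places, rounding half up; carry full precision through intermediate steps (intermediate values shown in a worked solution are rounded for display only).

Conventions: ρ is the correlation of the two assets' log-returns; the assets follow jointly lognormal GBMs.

σ_eff = √(σ₁² + σ₂² − 2ρσ₁σ₂) = √(0.536² + 0.2304² − 2·-0.2701·0.536·0.2304) = 0.638037
d₁ = (ln(S₁/S₂) + (q₂ − q₁ + σ_eff²/2)T) / (σ_eff√T) = (ln(139.17/146.7) + (0.0567 − 0.0187 + 0.203546)·0.1441) / 0.242202 = -0.073850
d₂ = d₁ − σ_eff√T = -0.073850 − 0.242202 = -0.316053
N(d₁) = 0.470565,  N(d₂) = 0.375981
V = S₁·e^{−q₁T}·N(d₁) − S₂·e^{−q₂T}·N(d₂) = 65.312264 − 54.707639 = 10.604624
Δ₁ = e^{−q₁T}·N(d₁) = 0.469298;  Δ₂ = −e^{−q₂T}·N(d₂) = -0.372922
[vanilla: stock A put K=137.11]
σ√T = 0.536·√1.5253 = 0.661976
d₁ = (ln(S/K) + (r−q+σ²/2)T) / (σ√T) = (ln(139.17/137.11) + (0.0177−0.0187+0.536²/2)·1.5253) / 0.661976 = (0.014913 + 0.217581) / 0.661976 = 0.351211
d₂ = d₁ − σ√T = 0.351211 − 0.661976 = -0.310765
e^{−rT} = 0.973363
e^{−qT} = 0.971880
N(−d₁) = 0.362715,  N(−d₂) = 0.622010
price = K·e^{−rT}·N(−d₂) − S·e^{−qT}·N(−d₁) = 83.012155 − 49.059546 = 33.952609

exchange price = 10.604624
Δ1 = 0.469298
Δ2 = -0.372922
price(stock A put K=137.11) = 33.952609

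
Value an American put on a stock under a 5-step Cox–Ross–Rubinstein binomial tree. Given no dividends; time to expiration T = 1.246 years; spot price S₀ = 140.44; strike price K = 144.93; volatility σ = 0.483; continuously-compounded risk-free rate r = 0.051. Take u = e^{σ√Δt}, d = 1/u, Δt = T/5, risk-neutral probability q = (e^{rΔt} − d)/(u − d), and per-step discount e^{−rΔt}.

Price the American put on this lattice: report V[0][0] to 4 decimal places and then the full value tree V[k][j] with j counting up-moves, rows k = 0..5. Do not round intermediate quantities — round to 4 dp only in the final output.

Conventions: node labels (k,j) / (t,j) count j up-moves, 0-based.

params: Δt=0.24920 u=1.27267 d=0.78575 q=0.46628 e^(-rΔt)=0.98737
t_5 payoffs: 102.8651 76.7984 34.5789 0.0000 0.0000 0.0000
k=4: node(4,0) S=53.5345 payoff=91.3955 vs cont=89.5652 → 91.3955 [stop]  node(4,1) S=86.7087 payoff=58.2213 vs cont=56.3911 → 58.2213 [stop]  node(4,2) S=140.4400 payoff=4.4900 vs cont=18.2224 → 18.2224 [wait]  node(4,3) S=227.4674 payoff=0.0000 vs cont=0.0000 → 0.0000 [wait]  node(4,4) S=368.4237 payoff=0.0000 vs cont=0.0000 → 0.0000 [wait]
k=3: node(3,0) S=68.1316 payoff=76.7984 vs cont=74.9682 → 76.7984 [stop]  node(3,1) S=110.3511 payoff=34.5789 vs cont=39.0709 → 39.0709 [wait]  node(3,2) S=178.7331 payoff=0.0000 vs cont=9.6028 → 9.6028 [wait]  node(3,3) S=289.4898 payoff=0.0000 vs cont=0.0000 → 0.0000 [wait]
k=2: node(2,0) S=86.7087 payoff=58.2213 vs cont=58.4591 → 58.4591 [wait]  node(2,1) S=140.4400 payoff=4.4900 vs cont=25.0106 → 25.0106 [wait]  node(2,2) S=227.4674 payoff=0.0000 vs cont=5.0605 → 5.0605 [wait]
k=1: node(1,0) S=110.3511 payoff=34.5789 vs cont=42.3214 → 42.3214 [wait]  node(1,1) S=178.7331 payoff=0.0000 vs cont=15.5099 → 15.5099 [wait]
k=0: node(0,0) S=140.4400 payoff=4.4900 vs cont=29.4432 → 29.4432 [wait]

price = 29.4432
tree:
29.4432
42.3214 15.5099
58.4591 25.0106 5.0605
76.7984 39.0709 9.6028 0.0000
91.3955 58.2213 18.2224 0.0000 0.0000
102.8651 76.7984 34.5789 0.0000 0.0000 0.0000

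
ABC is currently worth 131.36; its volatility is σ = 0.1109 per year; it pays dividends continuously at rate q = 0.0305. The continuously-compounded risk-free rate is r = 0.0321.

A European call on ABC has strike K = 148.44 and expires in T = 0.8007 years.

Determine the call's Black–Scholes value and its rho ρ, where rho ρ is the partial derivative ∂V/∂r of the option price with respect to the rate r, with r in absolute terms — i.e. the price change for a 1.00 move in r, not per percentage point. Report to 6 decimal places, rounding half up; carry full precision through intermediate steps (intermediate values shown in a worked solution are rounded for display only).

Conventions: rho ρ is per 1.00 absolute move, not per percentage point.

σ√T = 0.1109·√0.8007 = 0.099235
d₁ = (ln(S/K) + (r−q+σ²/2)T) / (σ√T) = (ln(131.36/148.44) + (0.0321−0.0305+0.1109²/2)·0.8007) / 0.099235 = (-0.122239 + 0.006205) / 0.099235 = -1.169283
d₂ = d₁ − σ√T = -1.169283 − 0.099235 = -1.268519
e^{−rT} = 0.974625
e^{−qT} = 0.975874
N(d₁) = 0.121145,  N(d₂) = 0.102306
Call price V = S·e^{−qT}·N(d₁) − K·e^{−rT}·N(d₂) = 15.529654 − 14.801010 = 0.728643
ρ = K·T·e^{−rT}·N(d₂) = 11.851169

price = 0.728643
ρ = 11.851169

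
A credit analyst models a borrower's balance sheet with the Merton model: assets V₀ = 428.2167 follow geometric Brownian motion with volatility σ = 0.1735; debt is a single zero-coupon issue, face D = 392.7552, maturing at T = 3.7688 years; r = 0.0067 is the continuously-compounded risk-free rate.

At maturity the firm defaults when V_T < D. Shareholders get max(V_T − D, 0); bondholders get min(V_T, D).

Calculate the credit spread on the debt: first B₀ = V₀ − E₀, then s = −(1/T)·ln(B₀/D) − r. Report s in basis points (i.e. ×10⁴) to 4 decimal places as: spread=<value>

Work the structural quantities from V₀ = 428.2167 against face 392.7552:
d₁ = [ln(V₀/D) + (r + σ²/2)T] / (σ√T)
   = [ln(428.2167/392.7552) + (0.0067 + 0.5·0.1735²)·3.7688] / (0.1735·√3.7688)
   = [0.086443 + 0.081976] / 0.336822 = 0.500022
d₂ = d₁ − σ√T = 0.500022 − 0.336822 = 0.163199
N(d₁) = 0.691470,  N(d₂) = 0.564819,  e^(−rT) = 0.975065
E₀ = V₀·N(d₁) − D·e^(−rT)·N(d₂)
   = 428.2167·0.691470 − 392.7552·0.975065·0.564819 = 79.794791
B₀ = V₀ − E₀ = 428.2167 − 79.794791 = 348.421909
spread = −(1/T)·ln(B₀/D) − r = −(1/3.7688)·ln(348.421909/392.7552) − 0.0067 = 0.02507998
in basis points: 0.02507998 × 10⁴ = 250.7998 bp

spread=250.7998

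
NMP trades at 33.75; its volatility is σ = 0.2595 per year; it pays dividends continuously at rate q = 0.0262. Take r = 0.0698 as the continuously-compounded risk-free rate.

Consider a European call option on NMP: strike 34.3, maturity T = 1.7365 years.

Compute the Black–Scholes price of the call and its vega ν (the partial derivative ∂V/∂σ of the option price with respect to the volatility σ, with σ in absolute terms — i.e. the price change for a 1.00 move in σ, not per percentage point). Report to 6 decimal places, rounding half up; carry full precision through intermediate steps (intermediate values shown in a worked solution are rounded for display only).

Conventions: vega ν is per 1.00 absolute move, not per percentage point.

σ√T = 0.2595·√1.7365 = 0.341960
d₁ = (ln(S/K) + (r−q+σ²/2)T) / (σ√T) = (ln(33.75/34.3) + (0.0698−0.0262+0.2595²/2)·1.7365) / 0.341960 = (-0.016165 + 0.134180) / 0.341960 = 0.345113
d₂ = d₁ − σ√T = 0.345113 − 0.341960 = 0.003153
e^{−rT} = 0.885850
e^{−qT} = 0.955523
N(d₁) = 0.634995,  N(d₂) = 0.501258
Call price V = S·e^{−qT}·N(d₁) − K·e^{−rT}·N(d₂) = 20.477901 − 15.230550 = 5.247352
φ(d₁) = (1/√(2π))·e^{−d₁²/2} = 0.375878
ν = S·e^{−qT}·φ(d₁)·√T = 15.973482

price = 5.247352
ν = 15.973482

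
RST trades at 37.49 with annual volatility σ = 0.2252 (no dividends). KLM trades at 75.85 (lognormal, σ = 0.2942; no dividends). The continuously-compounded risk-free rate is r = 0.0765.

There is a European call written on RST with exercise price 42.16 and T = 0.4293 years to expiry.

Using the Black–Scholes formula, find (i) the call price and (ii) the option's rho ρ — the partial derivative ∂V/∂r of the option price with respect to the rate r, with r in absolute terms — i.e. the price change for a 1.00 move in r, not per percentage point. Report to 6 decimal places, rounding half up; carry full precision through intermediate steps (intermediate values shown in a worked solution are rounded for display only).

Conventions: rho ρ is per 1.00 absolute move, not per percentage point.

price = 1.015229
ρ = 4.533993

σ√T = 0.2252·√0.4293 = 0.147553
d₁ = (ln(S/K) + (r+σ²/2)T) / (σ√T) = (ln(37.49/42.16) + (0.0765+0.2252²/2)·0.4293) / 0.147553 = (-0.117398 + 0.043727) / 0.147553 = -0.499279
d₂ = d₁ − σ√T = -0.499279 − 0.147553 = -0.646832
e^{−rT} = 0.967692
N(d₁) = 0.308791,  N(d₂) = 0.258870
Call price V = S·N(d₁) − K·e^{−rT}·N(d₂) = 11.576591 − 10.561362 = 1.015229
ρ = K·T·e^{−rT}·N(d₂) = 4.533993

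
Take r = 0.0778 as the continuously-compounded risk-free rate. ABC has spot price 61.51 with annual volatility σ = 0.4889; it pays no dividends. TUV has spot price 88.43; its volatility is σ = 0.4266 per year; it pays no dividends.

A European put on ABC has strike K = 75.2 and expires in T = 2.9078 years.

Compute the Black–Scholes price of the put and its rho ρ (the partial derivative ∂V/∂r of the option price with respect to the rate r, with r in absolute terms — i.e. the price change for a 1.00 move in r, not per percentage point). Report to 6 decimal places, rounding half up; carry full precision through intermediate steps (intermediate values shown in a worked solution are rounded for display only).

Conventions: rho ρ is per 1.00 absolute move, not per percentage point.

price = 18.873253
ρ = -113.434361

σ√T = 0.4889·√2.9078 = 0.833686
d₁ = (ln(S/K) + (r+σ²/2)T) / (σ√T) = (ln(61.51/75.2) + (0.0778+0.4889²/2)·2.9078) / 0.833686 = (-0.200951 + 0.573743) / 0.833686 = 0.447160
d₂ = d₁ − σ√T = 0.447160 − 0.833686 = -0.386525
e^{−rT} = 0.797537
N(−d₁) = 0.327380,  N(−d₂) = 0.650446
Put price V = K·e^{−rT}·N(−d₂) − S·N(−d₁) = 39.010373 − 20.137120 = 18.873253
ρ = −K·T·e^{−rT}·N(−d₂) = -113.434361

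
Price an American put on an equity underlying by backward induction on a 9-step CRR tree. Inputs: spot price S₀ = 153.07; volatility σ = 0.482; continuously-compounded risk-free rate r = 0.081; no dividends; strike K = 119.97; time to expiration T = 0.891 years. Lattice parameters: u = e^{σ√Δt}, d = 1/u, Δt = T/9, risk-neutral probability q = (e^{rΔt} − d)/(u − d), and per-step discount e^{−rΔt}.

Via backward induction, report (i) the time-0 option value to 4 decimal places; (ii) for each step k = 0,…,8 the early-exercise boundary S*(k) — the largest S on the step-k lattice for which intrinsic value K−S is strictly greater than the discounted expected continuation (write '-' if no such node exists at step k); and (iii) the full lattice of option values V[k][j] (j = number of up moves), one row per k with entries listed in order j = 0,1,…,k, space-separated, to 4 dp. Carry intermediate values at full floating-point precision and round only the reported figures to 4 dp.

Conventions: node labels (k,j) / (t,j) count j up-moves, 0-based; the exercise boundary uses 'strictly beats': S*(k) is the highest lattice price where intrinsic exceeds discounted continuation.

params: Δt=0.09900 u=1.16376 d=0.85928 q=0.48860 e^(-rΔt)=0.99201
t_9 payoffs: 80.8757 67.0230 48.2617 22.8525 0.0000 0.0000 0.0000 0.0000 0.0000 0.0000
t_8: node(8,0) S=45.4964 payoff=74.4736 vs cont=73.5154 → 74.4736 [stop]  node(8,1) S=61.6177 payoff=58.3523 vs cont=57.3941 → 58.3523 [stop]  node(8,2) S=83.4514 payoff=36.5186 vs cont=35.5604 → 36.5186 [stop]  node(8,3) S=113.0217 payoff=6.9483 vs cont=11.5934 → 11.5934 [wait]  node(8,4) S=153.0700 payoff=0.0000 vs cont=0.0000 → 0.0000 [wait]  node(8,5) S=207.3091 payoff=0.0000 vs cont=0.0000 → 0.0000 [wait]  node(8,6) S=280.7673 payoff=0.0000 vs cont=0.0000 → 0.0000 [wait]  node(8,7) S=380.2549 payoff=0.0000 vs cont=0.0000 → 0.0000 [wait]  node(8,8) S=514.9951 payoff=0.0000 vs cont=0.0000 → 0.0000 [wait]  ⇒ S*(8)=83.4514
t_7: node(7,0) S=52.9470 payoff=67.0230 vs cont=66.0648 → 67.0230 [stop]  node(7,1) S=71.7083 payoff=48.2617 vs cont=47.3035 → 48.2617 [stop]  node(7,2) S=97.1175 payoff=22.8525 vs cont=24.1457 → 24.1457 [wait]  node(7,3) S=131.5303 payoff=0.0000 vs cont=5.8815 → 5.8815 [wait]  node(7,4) S=178.1370 payoff=0.0000 vs cont=0.0000 → 0.0000 [wait]  node(7,5) S=241.2584 payoff=0.0000 vs cont=0.0000 → 0.0000 [wait]  node(7,6) S=326.7463 payoff=0.0000 vs cont=0.0000 → 0.0000 [wait]  node(7,7) S=442.5262 payoff=0.0000 vs cont=0.0000 → 0.0000 [wait]  ⇒ S*(7)=71.7083
t_6: node(6,0) S=61.6177 payoff=58.3523 vs cont=57.3941 → 58.3523 [stop]  node(6,1) S=83.4514 payoff=36.5186 vs cont=36.1873 → 36.5186 [stop]  node(6,2) S=113.0217 payoff=6.9483 vs cont=15.1002 → 15.1002 [wait]  node(6,3) S=153.0700 payoff=0.0000 vs cont=2.9838 → 2.9838 [wait]  node(6,4) S=207.3091 payoff=0.0000 vs cont=0.0000 → 0.0000 [wait]  node(6,5) S=280.7673 payoff=0.0000 vs cont=0.0000 → 0.0000 [wait]  node(6,6) S=380.2549 payoff=0.0000 vs cont=0.0000 → 0.0000 [wait]  ⇒ S*(6)=83.4514
t_5: node(5,0) S=71.7083 payoff=48.2617 vs cont=47.3035 → 48.2617 [stop]  node(5,1) S=97.1175 payoff=22.8525 vs cont=25.8455 → 25.8455 [wait]  node(5,2) S=131.5303 payoff=0.0000 vs cont=9.1068 → 9.1068 [wait]  node(5,3) S=178.1370 payoff=0.0000 vs cont=1.5137 → 1.5137 [wait]  node(5,4) S=241.2584 payoff=0.0000 vs cont=0.0000 → 0.0000 [wait]  node(5,5) S=326.7463 payoff=0.0000 vs cont=0.0000 → 0.0000 [wait]  ⇒ S*(5)=71.7083
t_4: node(4,0) S=83.4514 payoff=36.5186 vs cont=37.0111 → 37.0111 [wait]  node(4,1) S=113.0217 payoff=6.9483 vs cont=17.5259 → 17.5259 [wait]  node(4,2) S=153.0700 payoff=0.0000 vs cont=5.3537 → 5.3537 [wait]  node(4,3) S=207.3091 payoff=0.0000 vs cont=0.7679 → 0.7679 [wait]  node(4,4) S=280.7673 payoff=0.0000 vs cont=0.0000 → 0.0000 [wait]  ⇒ S*(4)=-
t_3: node(3,0) S=97.1175 payoff=22.8525 vs cont=27.2710 → 27.2710 [wait]  node(3,1) S=131.5303 payoff=0.0000 vs cont=11.4861 → 11.4861 [wait]  node(3,2) S=178.1370 payoff=0.0000 vs cont=3.0882 → 3.0882 [wait]  node(3,3) S=241.2584 payoff=0.0000 vs cont=0.3896 → 0.3896 [wait]  ⇒ S*(3)=-
t_2: node(2,0) S=113.0217 payoff=6.9483 vs cont=19.4023 → 19.4023 [wait]  node(2,1) S=153.0700 payoff=0.0000 vs cont=7.3239 → 7.3239 [wait]  node(2,2) S=207.3091 payoff=0.0000 vs cont=1.7555 → 1.7555 [wait]  ⇒ S*(2)=-
t_1: node(1,0) S=131.5303 payoff=0.0000 vs cont=13.3929 → 13.3929 [wait]  node(1,1) S=178.1370 payoff=0.0000 vs cont=4.5664 → 4.5664 [wait]  ⇒ S*(1)=-
t_0: node(0,0) S=153.0700 payoff=0.0000 vs cont=9.0078 → 9.0078 [wait]  ⇒ S*(0)=-

price = 9.0078
boundary = - - - - - 71.7083 83.4514 71.7083 83.4514
tree:
9.0078
13.3929 4.5664
19.4023 7.3239 1.7555
27.2710 11.4861 3.0882 0.3896
37.0111 17.5259 5.3537 0.7679 0.0000
48.2617 25.8455 9.1068 1.5137 0.0000 0.0000
58.3523 36.5186 15.1002 2.9838 0.0000 0.0000 0.0000
67.0230 48.2617 24.1457 5.8815 0.0000 0.0000 0.0000 0.0000
74.4736 58.3523 36.5186 11.5934 0.0000 0.0000 0.0000 0.0000 0.0000
80.8757 67.0230 48.2617 22.8525 0.0000 0.0000 0.0000 0.0000 0.0000 0.0000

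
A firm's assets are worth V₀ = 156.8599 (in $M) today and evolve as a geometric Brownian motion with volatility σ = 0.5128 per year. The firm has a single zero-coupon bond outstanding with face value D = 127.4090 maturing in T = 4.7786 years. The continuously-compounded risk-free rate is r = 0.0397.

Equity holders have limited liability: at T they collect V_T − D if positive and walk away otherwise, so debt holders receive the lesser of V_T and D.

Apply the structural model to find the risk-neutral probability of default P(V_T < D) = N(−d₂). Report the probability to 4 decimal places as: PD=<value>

PD=0.5815

Apply the equity-as-call identities (strike 127.4090, horizon 4.7786 years):
d₁ = [ln(V₀/D) + (r + σ²/2)T] / (σ√T)
   = [ln(156.8599/127.4090) + (0.0397 + 0.5·0.5128²)·4.7786] / (0.5128·√4.7786)
   = [0.207951 + 0.818010] / 1.120981 = 0.915234
d₂ = d₁ − σ√T = 0.915234 − 1.120981 = -0.205747
risk-neutral PD = N(−d₂) = N(0.205747) = 0.581506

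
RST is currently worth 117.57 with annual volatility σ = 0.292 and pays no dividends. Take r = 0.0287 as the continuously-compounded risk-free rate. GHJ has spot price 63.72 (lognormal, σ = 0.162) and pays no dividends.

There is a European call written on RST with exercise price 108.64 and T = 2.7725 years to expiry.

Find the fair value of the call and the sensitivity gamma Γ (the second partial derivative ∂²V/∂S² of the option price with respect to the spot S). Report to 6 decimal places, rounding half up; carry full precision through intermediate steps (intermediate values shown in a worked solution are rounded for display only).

σ√T = 0.292·√2.7725 = 0.486204
d₁ = (ln(S/K) + (r+σ²/2)T) / (σ√T) = (ln(117.57/108.64) + (0.0287+0.292²/2)·2.7725) / 0.486204 = (0.078994 + 0.197768) / 0.486204 = 0.569230
d₂ = d₁ − σ√T = 0.569230 − 0.486204 = 0.083026
e^{−rT} = 0.923513
N(d₁) = 0.715400,  N(d₂) = 0.533085
Call price V = S·N(d₁) − K·e^{−rT}·N(d₂) = 84.109594 − 53.484612 = 30.624982
φ(d₁) = (1/√(2π))·e^{−d₁²/2} = 0.339273
Γ = φ(d₁) / (S·σ·√T) = 0.005935

price = 30.624982
Γ = 0.005935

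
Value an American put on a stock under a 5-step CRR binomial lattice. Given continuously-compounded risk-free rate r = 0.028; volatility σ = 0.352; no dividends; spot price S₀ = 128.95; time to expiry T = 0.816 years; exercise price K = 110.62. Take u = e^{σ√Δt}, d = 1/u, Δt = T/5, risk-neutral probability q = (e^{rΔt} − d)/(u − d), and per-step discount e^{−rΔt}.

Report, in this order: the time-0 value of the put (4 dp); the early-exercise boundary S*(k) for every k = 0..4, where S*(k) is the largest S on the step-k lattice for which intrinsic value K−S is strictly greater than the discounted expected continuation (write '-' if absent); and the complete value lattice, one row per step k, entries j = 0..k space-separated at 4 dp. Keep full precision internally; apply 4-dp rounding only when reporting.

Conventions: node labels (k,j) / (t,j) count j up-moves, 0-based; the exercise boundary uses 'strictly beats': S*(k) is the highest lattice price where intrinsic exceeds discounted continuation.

price = 6.3704
boundary = - - - 84.1686 73.0118
tree:
6.3704
10.5708 1.8908
17.0604 3.6568 0.0000
26.4514 7.0722 0.0000 0.0000
37.6082 13.6773 0.0000 0.0000 0.0000
47.2862 26.4514 0.0000 0.0000 0.0000 0.0000

params: Δt=0.16320 u=1.15281 d=0.86745 q=0.48056 e^(-rΔt)=0.99544
t_5 payoffs: 47.2862 26.4514 0.0000 0.0000 0.0000 0.0000
t_4: node(4,0) S=73.0118 payoff=37.6082 vs cont=37.1039 → 37.6082 [stop]  node(4,1) S=97.0302 payoff=13.5898 vs cont=13.6773 → 13.6773 [wait]  node(4,2) S=128.9500 payoff=0.0000 vs cont=0.0000 → 0.0000 [wait]  node(4,3) S=171.3703 payoff=0.0000 vs cont=0.0000 → 0.0000 [wait]  node(4,4) S=227.7455 payoff=0.0000 vs cont=0.0000 → 0.0000 [wait]  ⇒ S*(4)=73.0118
t_3: node(3,0) S=84.1686 payoff=26.4514 vs cont=25.9890 → 26.4514 [stop]  node(3,1) S=111.8573 payoff=0.0000 vs cont=7.0722 → 7.0722 [wait]  node(3,2) S=148.6546 payoff=0.0000 vs cont=0.0000 → 0.0000 [wait]  node(3,3) S=197.5571 payoff=0.0000 vs cont=0.0000 → 0.0000 [wait]  ⇒ S*(3)=84.1686
t_2: node(2,0) S=97.0302 payoff=13.5898 vs cont=17.0604 → 17.0604 [wait]  node(2,1) S=128.9500 payoff=0.0000 vs cont=3.6568 → 3.6568 [wait]  node(2,2) S=171.3703 payoff=0.0000 vs cont=0.0000 → 0.0000 [wait]  ⇒ S*(2)=-
t_1: node(1,0) S=111.8573 payoff=0.0000 vs cont=10.5708 → 10.5708 [wait]  node(1,1) S=148.6546 payoff=0.0000 vs cont=1.8908 → 1.8908 [wait]  ⇒ S*(1)=-
t_0: node(0,0) S=128.9500 payoff=0.0000 vs cont=6.3704 → 6.3704 [wait]  ⇒ S*(0)=-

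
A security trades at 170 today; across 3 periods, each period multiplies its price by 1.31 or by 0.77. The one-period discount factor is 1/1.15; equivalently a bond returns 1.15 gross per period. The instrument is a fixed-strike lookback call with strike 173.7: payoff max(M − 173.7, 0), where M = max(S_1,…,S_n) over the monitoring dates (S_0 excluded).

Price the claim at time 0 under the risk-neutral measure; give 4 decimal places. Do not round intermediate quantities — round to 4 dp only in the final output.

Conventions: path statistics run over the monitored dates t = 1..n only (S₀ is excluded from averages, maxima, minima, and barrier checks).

price = 70.9736

With p* = (R−d)/(u−d) = 0.7037, sum probability × payoff across the paths and divide by R^3.
Enumerate all 2^3 = 8 price paths (U = up ×1.31, D = down ×0.77); each path with k up-moves has probability p*^k·(1−p*)^(3−k).
DDD: M=130.9000, payoff=0.0000, prob=0.026012
UDD: M=222.7000, payoff=49.0000, prob=0.061779
DUD: M=171.4790, payoff=0.0000, prob=0.061779
UUD: M=291.7370, payoff=118.0370, prob=0.146726
DDU: M=132.0388, payoff=0.0000, prob=0.061779
UDU: M=224.6375, payoff=50.9375, prob=0.146726
DUU: M=224.6375, payoff=50.9375, prob=0.146726
UUU: M=382.1755, payoff=208.4755, prob=0.348473
Price = Σ prob·payoff / R^3 = 107.942034 / 1.520875 = 70.9736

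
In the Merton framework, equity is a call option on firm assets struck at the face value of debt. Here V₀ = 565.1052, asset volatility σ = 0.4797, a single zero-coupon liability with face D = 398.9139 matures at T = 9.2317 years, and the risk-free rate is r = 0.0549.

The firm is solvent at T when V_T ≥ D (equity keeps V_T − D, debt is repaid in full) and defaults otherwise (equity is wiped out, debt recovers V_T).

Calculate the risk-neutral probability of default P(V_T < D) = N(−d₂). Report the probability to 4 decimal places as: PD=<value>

Equity is a call on the firm's assets struck at D = 398.9139:
d₁ = [ln(V₀/D) + (r + σ²/2)T] / (σ√T)
   = [ln(565.1052/398.9139) + (0.0549 + 0.5·0.4797²)·9.2317] / (0.4797·√9.2317)
   = [0.348266 + 1.568983] / 1.457507 = 1.315431
d₂ = d₁ − σ√T = 1.315431 − 1.457507 = -0.142076
risk-neutral PD = N(−d₂) = N(0.142076) = 0.556490

PD=0.5565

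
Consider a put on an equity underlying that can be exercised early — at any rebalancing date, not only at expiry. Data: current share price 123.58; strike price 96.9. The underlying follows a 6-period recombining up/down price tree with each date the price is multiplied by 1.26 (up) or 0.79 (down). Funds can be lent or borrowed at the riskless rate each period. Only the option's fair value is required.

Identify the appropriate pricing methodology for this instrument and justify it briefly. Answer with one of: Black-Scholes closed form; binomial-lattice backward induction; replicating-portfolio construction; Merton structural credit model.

Key observation: the defining feature is the embedded early-exercise option across 6 discrete dates on the spot-123.58 tree; pricing the strike-96.9 put means working backward with an exercise test at every node.

framework: binomial-lattice backward induction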